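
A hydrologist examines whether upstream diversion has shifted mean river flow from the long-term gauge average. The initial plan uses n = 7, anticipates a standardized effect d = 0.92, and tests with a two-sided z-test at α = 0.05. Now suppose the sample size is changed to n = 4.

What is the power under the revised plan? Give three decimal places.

With n = 4: δ = d·√n = 0.92 × √4 = 1.8400. Critical value z_{0.025} = 1.960.
Revised power = Φ(δ − 1.960) + Φ(−δ − 1.960) = Φ(-0.120) + Φ(-3.800) = 0.4523 + 0.0001 = 0.4523.

Power ≈ 0.452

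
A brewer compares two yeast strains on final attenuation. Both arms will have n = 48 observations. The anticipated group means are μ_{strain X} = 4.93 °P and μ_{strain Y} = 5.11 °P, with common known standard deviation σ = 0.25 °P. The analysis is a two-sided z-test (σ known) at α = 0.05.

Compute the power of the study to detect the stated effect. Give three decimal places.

Power ≈ 0.941

Standardized effect: d = |μ_{strain X} − μ_{strain Y}| / σ = |4.93 − 5.11| / 0.25 = 0.7200
Noncentrality parameter: δ = d·√(n/2) = 0.7200 × √(48/2) = 3.5273
Critical value for a two-sided test at α = 0.05: z_{α/2} = 1.960.
Power = Φ(δ − 1.960) + Φ(−δ − 1.960) = Φ(1.567) + Φ(-5.487) = 0.9415 + 0.0000 = 0.9415.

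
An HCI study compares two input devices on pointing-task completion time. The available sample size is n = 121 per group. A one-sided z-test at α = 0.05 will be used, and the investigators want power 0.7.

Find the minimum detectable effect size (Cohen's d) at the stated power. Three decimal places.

d ≈ 0.279

Required noncentrality: δ = z_{0.05} + z_{0.30} = 1.645 + 0.524 = 2.169.
δ = d·√(n/2) ⇒ d = δ/√(n/2) = 2.169/√(121/2) = 0.2789.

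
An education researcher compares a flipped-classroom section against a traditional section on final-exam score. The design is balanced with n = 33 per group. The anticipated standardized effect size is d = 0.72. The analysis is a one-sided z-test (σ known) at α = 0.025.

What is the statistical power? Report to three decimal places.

Power ≈ 0.833

Noncentrality parameter: δ = d·√(n/2) = 0.72 × √(33/2) = 2.9247
One-sided α = 0.025 → critical value z_{0.025} = 1.960.
Power = P(Z > 1.960 − δ) = Φ(0.965) = 0.8326.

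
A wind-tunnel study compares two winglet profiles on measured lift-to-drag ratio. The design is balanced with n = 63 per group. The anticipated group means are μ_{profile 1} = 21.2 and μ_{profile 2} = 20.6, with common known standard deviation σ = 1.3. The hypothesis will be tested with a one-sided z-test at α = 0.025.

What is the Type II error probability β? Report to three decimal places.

β ≈ 0.264

Standardized effect: d = |μ_{profile 1} − μ_{profile 2}| / σ = |21.2 − 20.6| / 1.3 = 0.4615
Noncentrality parameter: δ = d·√(n/2) = 0.4615 × √(63/2) = 2.5904
One-sided α = 0.025 → critical value z_{0.025} = 1.960.
Power = Φ(δ − 1.960) = Φ(0.630) = 0.7358.
Type II error: β = 1 − power = 1 − 0.7358 = 0.2642.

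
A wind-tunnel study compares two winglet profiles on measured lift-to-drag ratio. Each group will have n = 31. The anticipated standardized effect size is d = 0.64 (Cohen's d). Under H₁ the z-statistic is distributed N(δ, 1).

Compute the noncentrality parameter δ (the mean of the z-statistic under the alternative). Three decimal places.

δ = d·√(n/2) = 0.64 × √(31/2) = 2.5197

δ ≈ 2.520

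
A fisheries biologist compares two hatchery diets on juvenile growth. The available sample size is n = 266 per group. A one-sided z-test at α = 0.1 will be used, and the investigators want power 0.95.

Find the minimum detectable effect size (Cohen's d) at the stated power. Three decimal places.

d ≈ 0.254

Required noncentrality: δ = z_{0.1} + z_{0.05} = 1.282 + 1.645 = 2.926.
δ = d·√(n/2) ⇒ d = δ/√(n/2) = 2.926/√(266/2) = 0.2538.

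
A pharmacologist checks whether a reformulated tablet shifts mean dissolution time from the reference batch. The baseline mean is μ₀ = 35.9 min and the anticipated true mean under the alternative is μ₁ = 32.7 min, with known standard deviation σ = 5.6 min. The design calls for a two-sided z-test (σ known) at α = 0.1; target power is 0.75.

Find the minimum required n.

n = 17

Standardized effect: d = |μ₁ − μ₀| / σ = |32.7 − 35.9| / 5.6 = 0.5714
Set Φ(δ − 1.645) = 0.75; then δ − 1.645 = Φ⁻¹(0.75) = 0.674, giving δ = 2.319.
(For δ > 0 the lower-tail rejection region contributes negligibly to power, so the one-term inversion is standard.)
δ = d·√n ⇒ n = (δ/d)² = (2.319 / 0.5714)² = 16.47.
Rounding up, n = 17.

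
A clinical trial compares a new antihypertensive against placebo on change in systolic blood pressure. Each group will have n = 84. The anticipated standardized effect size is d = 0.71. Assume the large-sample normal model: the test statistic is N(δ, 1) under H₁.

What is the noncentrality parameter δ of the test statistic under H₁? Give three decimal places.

δ ≈ 4.601

δ = d·√(n/2) = 0.71 × √(84/2) = 4.6013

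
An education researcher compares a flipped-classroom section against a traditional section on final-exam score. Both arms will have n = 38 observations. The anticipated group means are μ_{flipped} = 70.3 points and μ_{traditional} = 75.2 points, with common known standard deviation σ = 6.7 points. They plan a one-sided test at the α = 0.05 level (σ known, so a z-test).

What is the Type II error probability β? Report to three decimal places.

Standardized effect: d = |μ_{flipped} − μ_{traditional}| / σ = |70.3 − 75.2| / 6.7 = 0.7313
Noncentrality parameter: δ = d·√(n/2) = 0.7313 × √(38/2) = 3.1879
Critical value for a one-sided test at α = 0.05: z_α = 1.645.
Power = P(Z > 1.645 − δ) = Φ(1.543) = 0.9386.
Type II error: β = 1 − power = 1 − 0.9386 = 0.0614.

β ≈ 0.061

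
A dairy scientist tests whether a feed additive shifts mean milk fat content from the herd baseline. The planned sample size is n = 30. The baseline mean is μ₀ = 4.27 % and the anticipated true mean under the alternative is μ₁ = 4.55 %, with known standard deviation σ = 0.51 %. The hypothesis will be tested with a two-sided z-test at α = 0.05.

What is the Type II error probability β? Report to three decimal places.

β ≈ 0.148

Standardized effect: d = |μ₁ − μ₀| / σ = |4.55 − 4.27| / 0.51 = 0.5490
Noncentrality parameter: δ = d·√n = 0.5490 × √30 = 3.0071
Critical value for a two-sided test at α = 0.05: z_{α/2} = 1.960.
Power = Φ(δ − 1.960) + Φ(−δ − 1.960) = Φ(1.047) + Φ(-4.967) = 0.8525 + 0.0000 = 0.8525.
Type II error: β = 1 − power = 1 − 0.8525 = 0.1475.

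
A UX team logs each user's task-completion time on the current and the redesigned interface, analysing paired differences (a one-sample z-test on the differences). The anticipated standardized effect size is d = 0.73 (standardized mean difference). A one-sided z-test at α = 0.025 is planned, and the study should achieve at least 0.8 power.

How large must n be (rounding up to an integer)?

Set Φ(δ − 1.960) = 0.8; then δ − 1.960 = Φ⁻¹(0.8) = 0.842, giving δ = 2.802.
δ = d·√n ⇒ n = (δ/d)² = (2.802 / 0.73)² = 14.73.
Rounding up, n = 15.

n = 15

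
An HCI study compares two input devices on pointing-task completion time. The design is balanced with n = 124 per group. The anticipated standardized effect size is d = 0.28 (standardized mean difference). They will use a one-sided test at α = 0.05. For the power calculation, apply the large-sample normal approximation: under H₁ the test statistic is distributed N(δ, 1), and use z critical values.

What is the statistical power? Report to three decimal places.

Power ≈ 0.712

Noncentrality parameter: δ = d·√(n/2) = 0.28 × √(124/2) = 2.2047
One-sided α = 0.05 → critical value z_{0.05} = 1.645.
Power = P(Z > 1.645 − δ) = Φ(0.560) = 0.7122.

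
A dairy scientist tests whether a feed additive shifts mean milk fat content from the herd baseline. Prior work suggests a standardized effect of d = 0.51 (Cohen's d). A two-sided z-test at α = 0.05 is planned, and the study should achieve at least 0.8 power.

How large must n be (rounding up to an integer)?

Set Φ(δ − 1.960) = 0.8; then δ − 1.960 = Φ⁻¹(0.8) = 0.842, giving δ = 2.802.
(The Φ(−δ − z_{α/2}) term is vanishingly small for δ > 0 and is dropped in the standard sample-size formula.)
δ = d·√n ⇒ n = (δ/d)² = (2.802 / 0.51)² = 30.18.
Round up to the next whole unit.

n = 31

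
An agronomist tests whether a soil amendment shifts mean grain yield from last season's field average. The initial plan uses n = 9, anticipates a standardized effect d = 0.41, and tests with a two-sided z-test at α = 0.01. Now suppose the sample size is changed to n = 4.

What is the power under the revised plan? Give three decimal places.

With n = 4: δ = d·√n = 0.41 × √4 = 0.8200. Critical value z_{0.005} = 2.576.
Revised power = Φ(δ − 2.576) + Φ(−δ − 2.576) = Φ(-1.756) + Φ(-3.396) = 0.0396 + 0.0003 = 0.0399.

Power ≈ 0.040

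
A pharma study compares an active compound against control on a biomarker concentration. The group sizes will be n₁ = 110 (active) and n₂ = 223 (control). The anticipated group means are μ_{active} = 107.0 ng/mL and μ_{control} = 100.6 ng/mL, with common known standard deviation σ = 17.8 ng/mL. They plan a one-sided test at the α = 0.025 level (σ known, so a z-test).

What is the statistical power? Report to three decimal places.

Power ≈ 0.870

Standardized effect: d = |μ_{active} − μ_{control}| / σ = |107.0 − 100.6| / 17.8 = 0.3596
Noncentrality parameter: δ = d / √(1/n₁ + 1/n₂) = 0.3596 / √(1/110 + 1/223) = 3.0859
Critical value for a one-sided test at α = 0.025: z_α = 1.960.
Power = Φ(δ − 1.960) = Φ(1.126) = 0.8699.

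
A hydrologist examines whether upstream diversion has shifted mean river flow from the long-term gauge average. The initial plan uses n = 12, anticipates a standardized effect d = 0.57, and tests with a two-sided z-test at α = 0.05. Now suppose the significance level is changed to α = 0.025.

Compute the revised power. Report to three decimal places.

δ = d·√n = 0.57 × √12 = 1.9745 (unchanged). New critical value: z_{0.0125} = 2.241.
Revised power = Φ(δ − 2.241) + Φ(−δ − 2.241) = Φ(-0.267) + Φ(-4.216) = 0.3948 + 0.0000 = 0.3948.

Power ≈ 0.395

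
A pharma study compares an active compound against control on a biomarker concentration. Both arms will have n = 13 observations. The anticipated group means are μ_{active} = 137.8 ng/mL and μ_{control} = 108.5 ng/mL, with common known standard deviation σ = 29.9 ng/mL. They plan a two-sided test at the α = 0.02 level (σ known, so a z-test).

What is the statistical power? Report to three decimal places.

Power ≈ 0.568

Standardized effect: d = |μ_{active} − μ_{control}| / σ = |137.8 − 108.5| / 29.9 = 0.9799
Noncentrality parameter: δ = d·√(n/2) = 0.9799 × √(13/2) = 2.4983
Critical value for a two-sided test at α = 0.02: z_{α/2} = 2.326.
Power = Φ(δ − 2.326) + Φ(−δ − 2.326) = Φ(0.172) + Φ(-4.825) = 0.5683 + 0.0000 = 0.5683.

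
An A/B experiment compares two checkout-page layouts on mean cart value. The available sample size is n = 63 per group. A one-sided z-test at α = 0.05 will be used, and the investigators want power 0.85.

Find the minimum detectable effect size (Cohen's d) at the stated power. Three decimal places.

d ≈ 0.478

Required noncentrality: δ = z_{0.05} + z_{0.15} = 1.645 + 1.036 = 2.681.
δ = d·√(n/2) ⇒ d = δ/√(n/2) = 2.681/√(63/2) = 0.4777.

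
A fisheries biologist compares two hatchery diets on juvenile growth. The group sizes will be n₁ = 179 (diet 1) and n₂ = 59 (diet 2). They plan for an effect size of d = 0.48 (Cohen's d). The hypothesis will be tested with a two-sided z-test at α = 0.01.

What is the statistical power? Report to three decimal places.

Power ≈ 0.733

Noncentrality parameter: δ = d / √(1/n₁ + 1/n₂) = 0.48 / √(1/179 + 1/59) = 3.1975
Two-sided α = 0.01 → critical value z_{0.005} = 2.576.
Power = Φ(δ − 2.576) + Φ(−δ − 2.576) = Φ(0.622) + Φ(-5.773) = 0.7329 + 0.0000 = 0.7329.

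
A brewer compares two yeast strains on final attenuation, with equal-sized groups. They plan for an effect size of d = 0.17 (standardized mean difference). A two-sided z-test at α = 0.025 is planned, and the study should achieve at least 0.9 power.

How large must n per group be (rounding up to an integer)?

n = 859 per group

Set Φ(δ − 2.241) = 0.9; then δ − 2.241 = Φ⁻¹(0.9) = 1.282, giving δ = 3.523.
(Ignoring the negligible lower-tail rejection probability gives the usual closed-form inversion.)
δ = d·√(n/2) ⇒ n = 2(δ/d)² = 2 × (3.523 / 0.17)² = 858.91.
Round up to the next whole unit.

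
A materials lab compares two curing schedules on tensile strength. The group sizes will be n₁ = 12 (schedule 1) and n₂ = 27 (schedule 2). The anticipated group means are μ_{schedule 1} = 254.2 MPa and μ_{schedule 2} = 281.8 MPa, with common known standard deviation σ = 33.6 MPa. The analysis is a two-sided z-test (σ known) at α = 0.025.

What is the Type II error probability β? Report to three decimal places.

β ≈ 0.450

Standardized effect: d = |μ_{schedule 1} − μ_{schedule 2}| / σ = |254.2 − 281.8| / 33.6 = 0.8214
Noncentrality parameter: δ = d / √(1/n₁ + 1/n₂) = 0.8214 / √(1/12 + 1/27) = 2.3676
Two-sided α = 0.025 → critical value z_{0.0125} = 2.241.
Power = Φ(δ − 2.241) + Φ(−δ − 2.241) = Φ(0.126) + Φ(-4.609) = 0.5502 + 0.0000 = 0.5502.
Type II error: β = 1 − power = 1 − 0.5502 = 0.4498.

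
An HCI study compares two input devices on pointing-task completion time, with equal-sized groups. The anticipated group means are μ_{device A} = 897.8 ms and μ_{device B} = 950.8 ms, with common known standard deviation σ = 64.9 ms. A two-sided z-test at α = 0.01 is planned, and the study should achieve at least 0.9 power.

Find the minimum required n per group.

n = 45 per group

Standardized effect: d = |μ_{device A} − μ_{device B}| / σ = |897.8 − 950.8| / 64.9 = 0.8166
Set Φ(δ − 2.576) = 0.9; then δ − 2.576 = Φ⁻¹(0.9) = 1.282, giving δ = 3.857.
(The Φ(−δ − z_{α/2}) term is vanishingly small for δ > 0 and is dropped in the standard sample-size formula.)
δ = d·√(n/2) ⇒ n = 2(δ/d)² = 2 × (3.857 / 0.8166)² = 44.62.
Round up to the next whole unit.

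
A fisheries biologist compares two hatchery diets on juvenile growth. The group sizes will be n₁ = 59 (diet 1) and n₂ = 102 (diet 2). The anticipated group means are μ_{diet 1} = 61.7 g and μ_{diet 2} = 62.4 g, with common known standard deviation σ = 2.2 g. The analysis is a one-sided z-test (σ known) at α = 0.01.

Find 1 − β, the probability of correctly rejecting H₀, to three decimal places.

Power ≈ 0.352

Standardized effect: d = |μ_{diet 1} − μ_{diet 2}| / σ = |61.7 − 62.4| / 2.2 = 0.3182
Noncentrality parameter: δ = d / √(1/n₁ + 1/n₂) = 0.3182 / √(1/59 + 1/102) = 1.9453
Critical value for a one-sided test at α = 0.01: z_α = 2.326.
Power = P(Z > 2.326 − δ) = Φ(-0.381) = 0.3516.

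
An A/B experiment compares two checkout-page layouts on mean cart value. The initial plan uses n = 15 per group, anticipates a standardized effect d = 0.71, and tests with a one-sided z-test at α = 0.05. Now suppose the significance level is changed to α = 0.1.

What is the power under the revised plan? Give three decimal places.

Power ≈ 0.746

δ = d·√(n/2) = 0.71 × √(15/2) = 1.9444 (unchanged). New critical value: z_{0.1} = 1.282.
Revised power = Φ(δ − 1.282) = Φ(0.663) = 0.7463.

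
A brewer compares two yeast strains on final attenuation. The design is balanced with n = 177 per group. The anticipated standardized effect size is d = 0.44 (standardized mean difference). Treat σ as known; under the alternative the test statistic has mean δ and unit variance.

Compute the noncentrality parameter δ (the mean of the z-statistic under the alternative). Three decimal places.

δ ≈ 4.139

The noncentrality parameter scales effect size by the design's sample-size factor: δ = d·√(n/2) = 0.44 × √(177/2) = 4.1393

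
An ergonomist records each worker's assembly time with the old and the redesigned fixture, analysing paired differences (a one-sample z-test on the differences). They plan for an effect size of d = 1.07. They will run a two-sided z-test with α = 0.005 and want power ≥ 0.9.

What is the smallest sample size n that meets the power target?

For power 0.9 need Φ(δ − z_{0.0025}) = 0.9, so δ = z_{0.0025} + z_{0.10} = 2.807 + 1.282 = 4.089.
(For δ > 0 the lower-tail rejection region contributes negligibly to power, so the one-term inversion is standard.)
δ = d·√n ⇒ n = (δ/d)² = (4.089 / 1.07)² = 14.60.
Round up to the next whole unit.

n = 15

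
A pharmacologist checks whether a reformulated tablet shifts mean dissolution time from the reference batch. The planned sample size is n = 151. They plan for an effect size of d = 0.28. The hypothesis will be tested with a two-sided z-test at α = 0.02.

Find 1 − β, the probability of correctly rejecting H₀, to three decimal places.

Power ≈ 0.867

Noncentrality parameter: λ = d·√n = 0.28 × √151 = 3.4407
Two-sided α = 0.02 → critical value z_{0.01} = 2.326.
Power = Φ(λ − 2.326) + Φ(−λ − 2.326) = Φ(1.114) + Φ(-5.767) = 0.8674 + 0.0000 = 0.8674.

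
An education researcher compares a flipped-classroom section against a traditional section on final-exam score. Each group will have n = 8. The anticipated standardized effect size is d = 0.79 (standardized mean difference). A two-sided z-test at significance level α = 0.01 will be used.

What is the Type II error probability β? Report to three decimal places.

Noncentrality parameter: λ = d·√(n/2) = 0.79 × √(8/2) = 1.5800
Critical value for a two-sided test at α = 0.01: z_{α/2} = 2.576.
Power = Φ(λ − 2.576) + Φ(−λ − 2.576) = Φ(-0.996) + Φ(-4.156) = 0.1597 + 0.0000 = 0.1597.
Type II error: β = 1 − power = 1 − 0.1597 = 0.8403.

β ≈ 0.840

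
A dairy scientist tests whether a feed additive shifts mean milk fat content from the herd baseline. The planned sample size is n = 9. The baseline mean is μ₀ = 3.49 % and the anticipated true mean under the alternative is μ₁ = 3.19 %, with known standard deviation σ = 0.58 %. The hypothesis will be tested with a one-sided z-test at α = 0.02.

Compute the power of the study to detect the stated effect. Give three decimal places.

Power ≈ 0.308

Standardized effect: d = |μ₁ − μ₀| / σ = |3.19 − 3.49| / 0.58 = 0.5172
Noncentrality parameter: δ = d·√n = 0.5172 × √9 = 1.5517
Critical value for a one-sided test at α = 0.02: z_α = 2.054.
Power = P(Z > 2.054 − δ) = Φ(-0.502) = 0.3078.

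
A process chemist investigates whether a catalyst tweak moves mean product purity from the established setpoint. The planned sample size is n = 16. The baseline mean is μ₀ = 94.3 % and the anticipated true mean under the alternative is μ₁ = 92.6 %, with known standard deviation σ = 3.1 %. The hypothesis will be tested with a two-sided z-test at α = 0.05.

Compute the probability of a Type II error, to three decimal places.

β ≈ 0.408

Standardized effect: d = |μ₁ − μ₀| / σ = |92.6 − 94.3| / 3.1 = 0.5484
Noncentrality parameter: δ = d·√n = 0.5484 × √16 = 2.1935
Two-sided α = 0.05 → critical value z_{0.025} = 1.960.
Power = Φ(δ − 1.960) + Φ(−δ − 1.960) = Φ(0.234) + Φ(-4.154) = 0.5923 + 0.0000 = 0.5924.
Type II error: β = 1 − power = 1 − 0.5924 = 0.4076.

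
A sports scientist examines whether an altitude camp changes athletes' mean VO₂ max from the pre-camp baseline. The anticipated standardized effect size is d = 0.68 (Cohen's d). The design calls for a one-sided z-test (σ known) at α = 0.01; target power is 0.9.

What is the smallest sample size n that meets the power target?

n = 29

Set Φ(δ − 2.326) = 0.9; then δ − 2.326 = Φ⁻¹(0.9) = 1.282, giving δ = 3.608.
δ = d·√n ⇒ n = (δ/d)² = (3.608 / 0.68)² = 28.15.
Rounding up, n = 29.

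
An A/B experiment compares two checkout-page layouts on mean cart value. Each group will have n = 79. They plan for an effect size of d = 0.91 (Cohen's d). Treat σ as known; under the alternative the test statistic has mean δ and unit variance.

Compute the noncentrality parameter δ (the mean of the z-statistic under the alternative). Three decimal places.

δ ≈ 5.719

δ = d·√(n/2) = 0.91 × √(79/2) = 5.7193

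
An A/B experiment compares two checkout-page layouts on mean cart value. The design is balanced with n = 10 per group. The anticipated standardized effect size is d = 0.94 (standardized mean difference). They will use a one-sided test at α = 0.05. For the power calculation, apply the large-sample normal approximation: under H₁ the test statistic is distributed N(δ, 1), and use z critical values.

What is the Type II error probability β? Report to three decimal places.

β ≈ 0.324

Noncentrality parameter: δ = d·√(n/2) = 0.94 × √(10/2) = 2.1019
Critical value for a one-sided test at α = 0.05: z_α = 1.645.
Power = P(Z > 1.645 − δ) = Φ(0.457) = 0.6762.
Type II error: β = 1 − power = 1 − 0.6762 = 0.3238.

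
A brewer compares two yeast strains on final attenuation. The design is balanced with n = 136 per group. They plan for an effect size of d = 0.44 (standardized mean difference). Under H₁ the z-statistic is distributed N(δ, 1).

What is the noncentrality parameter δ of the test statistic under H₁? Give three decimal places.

δ ≈ 3.628

The noncentrality parameter scales effect size by the design's sample-size factor: δ = d·√(n/2) = 0.44 × √(136/2) = 3.6283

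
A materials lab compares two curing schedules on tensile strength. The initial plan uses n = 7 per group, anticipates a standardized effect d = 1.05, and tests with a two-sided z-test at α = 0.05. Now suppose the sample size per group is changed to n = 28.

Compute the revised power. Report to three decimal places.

With n = 28 per group: δ = d·√(n/2) = 1.05 × √(28/2) = 3.9287. Critical value z_{0.025} = 1.960.
Revised power = Φ(δ − 1.960) + Φ(−δ − 1.960) = Φ(1.969) + Φ(-5.889) = 0.9755 + 0.0000 = 0.9755.

Power ≈ 0.976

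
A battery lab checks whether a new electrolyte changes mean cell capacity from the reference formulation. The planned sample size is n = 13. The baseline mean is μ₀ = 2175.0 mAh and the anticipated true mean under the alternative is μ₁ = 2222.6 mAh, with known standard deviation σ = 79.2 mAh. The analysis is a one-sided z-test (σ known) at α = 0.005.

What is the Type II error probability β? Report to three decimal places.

β ≈ 0.659

Standardized effect: d = |μ₁ − μ₀| / σ = |2222.6 − 2175.0| / 79.2 = 0.6010
Noncentrality parameter: δ = d·√n = 0.6010 × √13 = 2.1670
One-sided α = 0.005 → critical value z_{0.005} = 2.576.
Power = P(Z > 2.576 − δ) = Φ(-0.409) = 0.3413.
Type II error: β = 1 − power = 1 − 0.3413 = 0.6587.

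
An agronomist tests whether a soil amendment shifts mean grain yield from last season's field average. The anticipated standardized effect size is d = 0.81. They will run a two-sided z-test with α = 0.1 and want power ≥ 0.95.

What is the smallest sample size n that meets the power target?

Set Φ(δ − 1.645) = 0.95; then δ − 1.645 = Φ⁻¹(0.95) = 1.645, giving δ = 3.290.
(For δ > 0 the lower-tail rejection region contributes negligibly to power, so the one-term inversion is standard.)
δ = d·√n ⇒ n = (δ/d)² = (3.290 / 0.81)² = 16.49.
Round up to the next whole unit.

n = 17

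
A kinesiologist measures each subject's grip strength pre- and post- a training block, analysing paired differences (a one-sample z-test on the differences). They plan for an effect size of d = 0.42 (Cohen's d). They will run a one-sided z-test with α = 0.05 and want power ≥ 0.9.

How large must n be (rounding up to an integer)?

n = 49

Set Φ(δ − 1.645) = 0.9; then δ − 1.645 = Φ⁻¹(0.9) = 1.282, giving δ = 2.926.
δ = d·√n ⇒ n = (δ/d)² = (2.926 / 0.42)² = 48.55.
Rounding up, n = 49.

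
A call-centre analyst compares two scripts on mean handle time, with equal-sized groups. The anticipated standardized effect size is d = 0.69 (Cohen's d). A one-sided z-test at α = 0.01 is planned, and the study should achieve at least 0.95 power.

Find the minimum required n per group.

Set Φ(δ − 2.326) = 0.95; then δ − 2.326 = Φ⁻¹(0.95) = 1.645, giving δ = 3.971.
δ = d·√(n/2) ⇒ n = 2(δ/d)² = 2 × (3.971 / 0.69)² = 66.25.
Rounding up, n = 67 per group.

n = 67 per group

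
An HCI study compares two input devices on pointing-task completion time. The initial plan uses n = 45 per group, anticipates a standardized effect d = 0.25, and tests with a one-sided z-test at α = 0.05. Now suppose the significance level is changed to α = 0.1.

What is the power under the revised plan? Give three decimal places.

Power ≈ 0.462

δ = d·√(n/2) = 0.25 × √(45/2) = 1.1859 (unchanged). New critical value: z_{0.1} = 1.282.
Revised power = Φ(δ − 1.282) = Φ(-0.096) = 0.4619.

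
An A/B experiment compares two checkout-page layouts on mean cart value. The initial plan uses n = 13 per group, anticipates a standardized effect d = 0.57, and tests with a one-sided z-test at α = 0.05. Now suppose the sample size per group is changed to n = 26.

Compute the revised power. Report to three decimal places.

Power ≈ 0.659

With n = 26 per group: δ = d·√(n/2) = 0.57 × √(26/2) = 2.0552. Critical value z_{0.05} = 1.645.
Revised power = Φ(δ − 1.645) = Φ(0.410) = 0.6592.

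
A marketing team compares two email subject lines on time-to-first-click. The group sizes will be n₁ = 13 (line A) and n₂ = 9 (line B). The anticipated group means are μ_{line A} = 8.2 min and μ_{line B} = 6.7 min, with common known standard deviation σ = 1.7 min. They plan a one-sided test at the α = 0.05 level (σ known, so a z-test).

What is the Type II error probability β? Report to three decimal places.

β ≈ 0.348

Standardized effect: d = |μ_{line A} − μ_{line B}| / σ = |8.2 − 6.7| / 1.7 = 0.8824
Noncentrality parameter: δ = d / √(1/n₁ + 1/n₂) = 0.8824 / √(1/13 + 1/9) = 2.0348
One-sided α = 0.05 → critical value z_{0.05} = 1.645.
Power = P(Z > 1.645 − δ) = Φ(0.390) = 0.6517.
Type II error: β = 1 − power = 1 − 0.6517 = 0.3483.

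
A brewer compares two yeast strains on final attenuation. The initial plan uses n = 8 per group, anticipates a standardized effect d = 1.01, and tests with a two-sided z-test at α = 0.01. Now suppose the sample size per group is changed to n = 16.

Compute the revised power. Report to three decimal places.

With n = 16 per group: δ = d·√(n/2) = 1.01 × √(16/2) = 2.8567. Critical value z_{0.005} = 2.576.
Revised power = Φ(δ − 2.576) + Φ(−δ − 2.576) = Φ(0.281) + Φ(-5.433) = 0.6106 + 0.0000 = 0.6106.

Power ≈ 0.611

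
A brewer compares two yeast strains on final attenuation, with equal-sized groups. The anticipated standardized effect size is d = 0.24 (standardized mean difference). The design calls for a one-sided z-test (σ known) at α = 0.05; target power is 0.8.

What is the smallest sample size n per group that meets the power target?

For power 0.8 need Φ(δ − z_{0.05}) = 0.8, so δ = z_{0.05} + z_{0.20} = 1.645 + 0.842 = 2.486.
δ = d·√(n/2) ⇒ n = 2(δ/d)² = 2 × (2.486 / 0.24)² = 214.67.
Round up to the next whole unit.

n = 215 per group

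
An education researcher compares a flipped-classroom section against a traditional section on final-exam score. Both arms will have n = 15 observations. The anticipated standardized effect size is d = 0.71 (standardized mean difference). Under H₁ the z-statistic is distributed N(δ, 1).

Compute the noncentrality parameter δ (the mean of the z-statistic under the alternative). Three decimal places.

δ ≈ 1.944

δ = d·√(n/2) = 0.71 × √(15/2) = 1.9444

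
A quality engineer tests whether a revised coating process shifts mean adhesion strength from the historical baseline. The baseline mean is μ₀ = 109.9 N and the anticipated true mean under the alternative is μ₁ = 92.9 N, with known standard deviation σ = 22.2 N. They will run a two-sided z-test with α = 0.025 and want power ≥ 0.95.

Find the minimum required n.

Standardized effect: d = |μ₁ − μ₀| / σ = |92.9 − 109.9| / 22.2 = 0.7658
For power 0.95 need Φ(δ − z_{0.0125}) = 0.95, so δ = z_{0.0125} + z_{0.05} = 2.241 + 1.645 = 3.886.
(Ignoring the negligible lower-tail rejection probability gives the usual closed-form inversion.)
δ = d·√n ⇒ n = (δ/d)² = (3.886 / 0.7658)² = 25.76.
Rounding up, n = 26.

n = 26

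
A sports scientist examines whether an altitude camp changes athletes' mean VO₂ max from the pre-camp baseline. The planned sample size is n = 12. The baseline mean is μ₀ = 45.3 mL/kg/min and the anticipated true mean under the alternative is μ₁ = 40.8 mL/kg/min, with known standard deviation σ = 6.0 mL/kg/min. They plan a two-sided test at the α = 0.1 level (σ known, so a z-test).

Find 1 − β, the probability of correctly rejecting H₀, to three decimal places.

Power ≈ 0.830

Standardized effect: d = |μ₁ − μ₀| / σ = |40.8 − 45.3| / 6.0 = 0.7500
Noncentrality parameter: δ = d·√n = 0.7500 × √12 = 2.5981
Critical value for a two-sided test at α = 0.1: z_{α/2} = 1.645.
Power = Φ(δ − 1.645) + Φ(−δ − 1.645) = Φ(0.953) + Φ(-4.243) = 0.8298 + 0.0000 = 0.8298.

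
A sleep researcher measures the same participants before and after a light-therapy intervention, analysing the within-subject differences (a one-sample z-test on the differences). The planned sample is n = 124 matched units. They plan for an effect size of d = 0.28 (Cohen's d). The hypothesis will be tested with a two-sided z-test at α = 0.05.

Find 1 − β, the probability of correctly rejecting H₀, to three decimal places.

Power ≈ 0.877

Noncentrality parameter: δ = d·√n = 0.28 × √124 = 3.1179
Critical value for a two-sided test at α = 0.05: z_{α/2} = 1.960.
Power = Φ(δ − 1.960) + Φ(−δ − 1.960) = Φ(1.158) + Φ(-5.078) = 0.8766 + 0.0000 = 0.8766.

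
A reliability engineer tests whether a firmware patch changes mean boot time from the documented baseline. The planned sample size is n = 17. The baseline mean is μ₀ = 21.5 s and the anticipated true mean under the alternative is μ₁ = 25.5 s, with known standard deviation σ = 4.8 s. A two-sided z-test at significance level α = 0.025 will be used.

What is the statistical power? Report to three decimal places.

Power ≈ 0.884

Standardized effect: d = |μ₁ − μ₀| / σ = |25.5 − 21.5| / 4.8 = 0.8333
Noncentrality parameter: δ = d·√n = 0.8333 × √17 = 3.4359
Critical value for a two-sided test at α = 0.025: z_{α/2} = 2.241.
Power = Φ(δ − 2.241) + Φ(−δ − 2.241) = Φ(1.195) + Φ(-5.677) = 0.8839 + 0.0000 = 0.8839.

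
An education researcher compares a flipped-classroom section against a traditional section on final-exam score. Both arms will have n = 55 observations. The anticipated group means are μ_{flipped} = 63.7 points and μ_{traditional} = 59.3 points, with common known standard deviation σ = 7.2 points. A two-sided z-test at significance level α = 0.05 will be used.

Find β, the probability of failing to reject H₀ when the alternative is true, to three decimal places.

β ≈ 0.107

Standardized effect: d = |μ_{flipped} − μ_{traditional}| / σ = |63.7 − 59.3| / 7.2 = 0.6111
Noncentrality parameter: δ = d·√(n/2) = 0.6111 × √(55/2) = 3.2047
Two-sided α = 0.05 → critical value z_{0.025} = 1.960.
Power = Φ(δ − 1.960) + Φ(−δ − 1.960) = Φ(1.245) + Φ(-5.165) = 0.8934 + 0.0000 = 0.8934.
Type II error: β = 1 − power = 1 − 0.8934 = 0.1066.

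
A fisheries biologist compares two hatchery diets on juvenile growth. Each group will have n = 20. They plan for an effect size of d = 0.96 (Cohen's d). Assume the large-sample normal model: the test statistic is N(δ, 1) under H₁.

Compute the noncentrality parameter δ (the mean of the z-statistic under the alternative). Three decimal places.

δ = d·√(n/2) = 0.96 × √(20/2) = 3.0358

δ ≈ 3.036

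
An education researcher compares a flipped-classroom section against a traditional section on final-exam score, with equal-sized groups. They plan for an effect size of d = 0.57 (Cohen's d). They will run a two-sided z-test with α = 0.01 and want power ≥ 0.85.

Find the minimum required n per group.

n = 81 per group

Set Φ(δ − 2.576) = 0.85; then δ − 2.576 = Φ⁻¹(0.85) = 1.036, giving δ = 3.612.
(Ignoring the negligible lower-tail rejection probability gives the usual closed-form inversion.)
δ = d·√(n/2) ⇒ n = 2(δ/d)² = 2 × (3.612 / 0.57)² = 80.32.
Rounding up, n = 81 per group.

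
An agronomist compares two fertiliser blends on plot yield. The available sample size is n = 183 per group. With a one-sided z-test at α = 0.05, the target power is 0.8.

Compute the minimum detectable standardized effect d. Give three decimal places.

d ≈ 0.260

Need Φ(δ − 1.645) = 0.8, so δ = 1.645 + 0.842 = 2.486.
δ = d·√(n/2) ⇒ d = δ/√(n/2) = 2.486/√(183/2) = 0.2599.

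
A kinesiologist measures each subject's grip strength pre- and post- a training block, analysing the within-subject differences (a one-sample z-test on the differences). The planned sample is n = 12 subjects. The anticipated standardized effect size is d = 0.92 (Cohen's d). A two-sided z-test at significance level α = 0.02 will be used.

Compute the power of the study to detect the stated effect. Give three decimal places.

Power ≈ 0.805

Noncentrality parameter: δ = d·√n = 0.92 × √12 = 3.1870
Two-sided α = 0.02 → critical value z_{0.01} = 2.326.
Power = Φ(δ − 2.326) + Φ(−δ − 2.326) = Φ(0.861) + Φ(-5.513) = 0.8053 + 0.0000 = 0.8053.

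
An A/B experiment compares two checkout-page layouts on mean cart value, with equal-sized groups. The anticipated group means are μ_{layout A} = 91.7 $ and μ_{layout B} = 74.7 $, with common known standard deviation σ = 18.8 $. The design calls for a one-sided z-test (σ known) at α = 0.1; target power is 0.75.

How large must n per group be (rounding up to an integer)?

n = 10 per group

Standardized effect: d = |μ_{layout A} − μ_{layout B}| / σ = |91.7 − 74.7| / 18.8 = 0.9043
For power 0.75 need Φ(δ − z_{0.1}) = 0.75, so δ = z_{0.1} + z_{0.25} = 1.282 + 0.674 = 1.956.
δ = d·√(n/2) ⇒ n = 2(δ/d)² = 2 × (1.956 / 0.9043)² = 9.36.
Round up to the next whole unit.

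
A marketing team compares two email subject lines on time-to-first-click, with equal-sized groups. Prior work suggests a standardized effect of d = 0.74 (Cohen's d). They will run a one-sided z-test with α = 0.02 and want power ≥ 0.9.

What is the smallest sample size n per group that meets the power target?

n = 41 per group

Set Φ(δ − 2.054) = 0.9; then δ − 2.054 = Φ⁻¹(0.9) = 1.282, giving δ = 3.335.
δ = d·√(n/2) ⇒ n = 2(δ/d)² = 2 × (3.335 / 0.74)² = 40.63.
Round up to the next whole unit.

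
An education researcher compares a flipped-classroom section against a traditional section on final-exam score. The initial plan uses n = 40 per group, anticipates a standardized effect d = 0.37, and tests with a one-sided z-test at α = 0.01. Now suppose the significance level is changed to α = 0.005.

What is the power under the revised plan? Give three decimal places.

Power ≈ 0.178

δ = d·√(n/2) = 0.37 × √(40/2) = 1.6547 (unchanged). New critical value: z_{0.005} = 2.576.
Revised power = P(Z > 2.576 − δ) = Φ(-0.921) = 0.1785.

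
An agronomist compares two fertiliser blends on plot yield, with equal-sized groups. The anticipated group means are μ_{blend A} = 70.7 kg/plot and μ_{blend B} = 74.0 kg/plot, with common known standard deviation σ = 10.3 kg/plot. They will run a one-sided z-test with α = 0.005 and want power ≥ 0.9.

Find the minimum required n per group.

Standardized effect: d = |μ_{blend A} − μ_{blend B}| / σ = |70.7 − 74.0| / 10.3 = 0.3204
Set Φ(δ − 2.576) = 0.9; then δ − 2.576 = Φ⁻¹(0.9) = 1.282, giving δ = 3.857.
δ = d·√(n/2) ⇒ n = 2(δ/d)² = 2 × (3.857 / 0.3204)² = 289.91.
Rounding up, n = 290 per group.

n = 290 per group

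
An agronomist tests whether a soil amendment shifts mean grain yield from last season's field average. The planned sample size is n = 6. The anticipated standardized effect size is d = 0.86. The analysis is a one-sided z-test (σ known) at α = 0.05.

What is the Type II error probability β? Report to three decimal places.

β ≈ 0.322

Noncentrality parameter: δ = d·√n = 0.86 × √6 = 2.1066
One-sided α = 0.05 → critical value z_{0.05} = 1.645.
Power = Φ(δ − 1.645) = Φ(0.462) = 0.6779.
Type II error: β = 1 − power = 1 − 0.6779 = 0.3221.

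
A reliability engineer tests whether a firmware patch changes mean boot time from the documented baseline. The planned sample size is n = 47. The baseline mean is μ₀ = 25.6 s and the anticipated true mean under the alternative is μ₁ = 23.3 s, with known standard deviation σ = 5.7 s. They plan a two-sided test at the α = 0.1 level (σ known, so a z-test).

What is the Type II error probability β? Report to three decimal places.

Standardized effect: d = |μ₁ − μ₀| / σ = |23.3 − 25.6| / 5.7 = 0.4035
Noncentrality parameter: δ = d·√n = 0.4035 × √47 = 2.7663
Two-sided α = 0.1 → critical value z_{0.05} = 1.645.
Power = Φ(δ − 1.645) + Φ(−δ − 1.645) = Φ(1.121) + Φ(-4.411) = 0.8690 + 0.0000 = 0.8690.
Type II error: β = 1 − power = 1 − 0.8690 = 0.1310.

β ≈ 0.131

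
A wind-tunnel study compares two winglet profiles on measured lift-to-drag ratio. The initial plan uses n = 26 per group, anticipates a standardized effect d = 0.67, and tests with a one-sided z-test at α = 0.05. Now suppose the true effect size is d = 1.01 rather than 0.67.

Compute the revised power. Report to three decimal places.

With d = 1.01: δ = d·√(n/2) = 1.01 × √(26/2) = 3.6416. Critical value z_{0.05} = 1.645.
Revised power = Φ(δ − 1.645) = Φ(1.997) = 0.9771.

Power ≈ 0.977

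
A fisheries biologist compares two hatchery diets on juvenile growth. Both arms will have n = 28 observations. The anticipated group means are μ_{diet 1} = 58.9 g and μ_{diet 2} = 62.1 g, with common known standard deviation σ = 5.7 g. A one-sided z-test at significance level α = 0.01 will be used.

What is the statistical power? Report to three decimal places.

Power ≈ 0.411

Standardized effect: d = |μ_{diet 1} − μ_{diet 2}| / σ = |58.9 − 62.1| / 5.7 = 0.5614
Noncentrality parameter: δ = d·√(n/2) = 0.5614 × √(28/2) = 2.1006
One-sided α = 0.01 → critical value z_{0.01} = 2.326.
Power = Φ(δ − 2.326) = Φ(-0.226) = 0.4107.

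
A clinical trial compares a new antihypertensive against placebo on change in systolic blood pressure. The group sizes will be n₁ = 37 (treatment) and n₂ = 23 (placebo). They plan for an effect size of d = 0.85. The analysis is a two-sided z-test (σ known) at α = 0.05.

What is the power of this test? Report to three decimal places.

Noncentrality parameter: δ = d / √(1/n₁ + 1/n₂) = 0.85 / √(1/37 + 1/23) = 3.2012
Two-sided α = 0.05 → critical value z_{0.025} = 1.960.
Power = Φ(δ − 1.960) + Φ(−δ − 1.960) = Φ(1.241) + Φ(-5.161) = 0.8927 + 0.0000 = 0.8927.

Power ≈ 0.893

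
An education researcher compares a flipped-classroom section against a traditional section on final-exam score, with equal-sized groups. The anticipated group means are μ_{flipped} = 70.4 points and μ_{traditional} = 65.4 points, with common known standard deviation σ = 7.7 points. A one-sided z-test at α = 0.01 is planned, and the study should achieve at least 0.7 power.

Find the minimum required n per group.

n = 39 per group

Standardized effect: d = |μ_{flipped} − μ_{traditional}| / σ = |70.4 − 65.4| / 7.7 = 0.6494
For power 0.7 need Φ(δ − z_{0.01}) = 0.7, so δ = z_{0.01} + z_{0.30} = 2.326 + 0.524 = 2.851.
δ = d·√(n/2) ⇒ n = 2(δ/d)² = 2 × (2.851 / 0.6494)² = 38.55.
Rounding up, n = 39 per group.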